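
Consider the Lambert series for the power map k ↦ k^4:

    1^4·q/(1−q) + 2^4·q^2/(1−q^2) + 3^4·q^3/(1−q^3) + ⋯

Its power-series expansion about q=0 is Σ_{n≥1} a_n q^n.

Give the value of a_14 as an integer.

d|14:{14,7,2,1}  Σf=38416+2401+16+1=40834

a_14 = 40834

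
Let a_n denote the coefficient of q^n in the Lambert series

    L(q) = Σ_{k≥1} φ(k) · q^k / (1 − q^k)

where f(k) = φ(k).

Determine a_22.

q^22  k|22↦φ(k): 1:1 2:1 11:10 22:10  a_22=22

a_22 = 22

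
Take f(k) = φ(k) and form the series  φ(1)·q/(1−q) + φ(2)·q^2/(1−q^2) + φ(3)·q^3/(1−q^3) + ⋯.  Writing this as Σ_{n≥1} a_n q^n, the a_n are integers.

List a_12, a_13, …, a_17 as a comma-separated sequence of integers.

q^12  k|12↦φ(k): 1:1 2:1 3:2 4:2 6:2 12:4  a_12=12
d|13:{1,13}  Σφ=1+12=13
d|14:{14,7,2,1}  Σφ=6+6+1+1=14
d|15:{15,5,3,1}  Σφ=8+4+2+1=15
[q^16] φ(1)=1,φ(2)=1,φ(4)=2,φ(8)=4,φ(16)=8 ⇒ 16
q^17  k|17↦φ(k): 17:16 1:1  a_17=17

12, 13, 14, 15, 16, 17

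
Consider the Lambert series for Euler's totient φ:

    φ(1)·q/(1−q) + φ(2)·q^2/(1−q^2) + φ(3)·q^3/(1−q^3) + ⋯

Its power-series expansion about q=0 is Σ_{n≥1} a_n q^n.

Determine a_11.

[q^11] φ(1)=1,φ(11)=10 ⇒ 11

a_11 = 11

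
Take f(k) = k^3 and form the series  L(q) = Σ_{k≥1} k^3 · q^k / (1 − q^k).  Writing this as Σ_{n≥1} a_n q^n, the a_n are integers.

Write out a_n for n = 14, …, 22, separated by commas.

3096, 3528, 4681, 4914, 6813, 6860, 9198, 9632, 11988

q^14  k|14↦f(k): 1:1 2:8 7:343 14:2744  a_14=3096
n=15: 15·1 5·3 3·5 1·15  f→[3375+125+27+1]=3528
q^16  k|16↦f(k): 1:1 2:8 4:64 8:512 16:4096  a_16=4681
d|17:{17,1}  Σf=4913+1=4914
d|18:{1,2,3,6,9,18}  Σf=1+8+27+216+729+5832=6813
[q^19] f(1)=1,f(19)=6859 ⇒ 6860
q^20  k|20↦f(k): 20:8000 10:1000 5:125 4:64 2:8 1:1  a_20=9198
[q^21] f(21)=9261,f(7)=343,f(3)=27,f(1)=1 ⇒ 9632
d|22:{22,11,2,1}  Σf=10648+1331+8+1=11988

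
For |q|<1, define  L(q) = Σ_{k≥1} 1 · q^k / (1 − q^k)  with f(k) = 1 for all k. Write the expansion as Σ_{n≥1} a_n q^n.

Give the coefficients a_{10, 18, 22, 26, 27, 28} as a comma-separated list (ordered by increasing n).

4, 6, 4, 4, 4, 6

[q^10] f(1)=1,f(2)=1,f(5)=1,f(10)=1 ⇒ 4
n=18: 18·1 9·2 6·3 3·6 2·9 1·18  f→[1+1+1+1+1+1]=6
[q^22] f(1)=1,f(2)=1,f(11)=1,f(22)=1 ⇒ 4
n=26: 1·26 2·13 13·2 26·1  f→[1+1+1+1]=4
[q^27] f(1)=1,f(3)=1,f(9)=1,f(27)=1 ⇒ 4
[q^28] f(1)=1,f(2)=1,f(4)=1,f(7)=1,f(14)=1,f(28)=1 ⇒ 6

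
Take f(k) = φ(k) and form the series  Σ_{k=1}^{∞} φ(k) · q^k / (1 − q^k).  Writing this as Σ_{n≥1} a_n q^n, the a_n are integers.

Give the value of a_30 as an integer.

d|30:{1,2,3,5,6,10,15,30}  Σφ=1+1+2+4+2+4+8+8=30

a_30 = 30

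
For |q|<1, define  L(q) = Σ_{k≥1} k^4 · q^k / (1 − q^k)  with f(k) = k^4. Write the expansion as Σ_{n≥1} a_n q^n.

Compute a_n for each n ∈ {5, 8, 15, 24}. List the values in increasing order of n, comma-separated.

q^5  k|5↦f(k): 1:1 5:625  a_5=626
q^8  k|8↦f(k): 8:4096 4:256 2:16 1:1  a_8=4369
[q^15] f(1)=1,f(3)=81,f(5)=625,f(15)=50625 ⇒ 51332
n=24: 1·24 2·12 3·8 4·6 6·4 8·3 12·2 24·1  f→[1+16+81+256+1296+4096+20736+331776]=358258

626, 4369, 51332, 358258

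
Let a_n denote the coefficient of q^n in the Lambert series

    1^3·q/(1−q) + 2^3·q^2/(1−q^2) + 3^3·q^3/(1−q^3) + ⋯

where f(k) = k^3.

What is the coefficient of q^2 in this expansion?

[q^2] f(1)=1,f(2)=8 ⇒ 9

a_2 = 9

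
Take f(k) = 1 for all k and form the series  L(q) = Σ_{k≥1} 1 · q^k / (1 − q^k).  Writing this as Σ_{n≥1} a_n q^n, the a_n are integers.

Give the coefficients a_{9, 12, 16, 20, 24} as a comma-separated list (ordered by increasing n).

q^9  k|9↦f(k): 9:1 3:1 1:1  a_9=3
[q^12] f(1)=1,f(2)=1,f(3)=1,f(4)=1,f(6)=1,f(12)=1 ⇒ 6
q^16  k|16↦f(k): 16:1 8:1 4:1 2:1 1:1  a_16=5
q^20  k|20↦f(k): 20:1 10:1 5:1 4:1 2:1 1:1  a_20=6
n=24: 1·24 2·12 3·8 4·6 6·4 8·3 12·2 24·1  f→[1+1+1+1+1+1+1+1]=8

3, 6, 5, 6, 8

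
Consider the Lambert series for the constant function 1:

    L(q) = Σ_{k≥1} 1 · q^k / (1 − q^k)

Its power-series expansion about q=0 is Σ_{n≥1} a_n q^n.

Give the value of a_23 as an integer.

a_23 = 2

q^23  k|23↦f(k): 23:1 1:1  a_23=2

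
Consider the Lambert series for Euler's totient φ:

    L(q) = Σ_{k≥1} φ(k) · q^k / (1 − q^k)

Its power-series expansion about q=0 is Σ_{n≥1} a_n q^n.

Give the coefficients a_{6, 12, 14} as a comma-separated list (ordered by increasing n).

d|6:{6,3,2,1}  Σφ=2+2+1+1=6
q^12  k|12↦φ(k): 12:4 6:2 4:2 3:2 2:1 1:1  a_12=12
[q^14] φ(1)=1,φ(2)=1,φ(7)=6,φ(14)=6 ⇒ 14

6, 12, 14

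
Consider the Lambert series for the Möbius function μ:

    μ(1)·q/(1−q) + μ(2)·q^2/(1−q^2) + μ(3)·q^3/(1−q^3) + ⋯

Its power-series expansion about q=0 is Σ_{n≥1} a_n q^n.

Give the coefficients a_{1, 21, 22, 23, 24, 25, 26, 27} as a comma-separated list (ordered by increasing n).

n=1: 1·1  μ→[1]=1
[q^21] μ(21)=1,μ(7)=-1,μ(3)=-1,μ(1)=1 ⇒ 0
q^22  k|22↦μ(k): 22:1 11:-1 2:-1 1:1  a_22=0
d|23:{1,23}  Σμ=1+(-1)=0
q^24  k|24↦μ(k): 1:1 2:-1 3:-1 4:0 6:1 8:0 12:0 24:0  a_24=0
q^25  k|25↦μ(k): 25:0 5:-1 1:1  a_25=0
q^26  k|26↦μ(k): 1:1 2:-1 13:-1 26:1  a_26=0
n=27: 27·1 9·3 3·9 1·27  μ→[0+0+(-1)+1]=0

1, 0, 0, 0, 0, 0, 0, 0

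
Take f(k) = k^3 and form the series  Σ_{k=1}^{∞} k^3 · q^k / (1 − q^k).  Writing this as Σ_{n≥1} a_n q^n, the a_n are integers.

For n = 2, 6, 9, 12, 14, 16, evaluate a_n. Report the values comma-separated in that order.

9, 252, 757, 2044, 3096, 4681

n=2: 2·1 1·2  f→[8+1]=9
d|6:{1,2,3,6}  Σf=1+8+27+216=252
[q^9] f(9)=729,f(3)=27,f(1)=1 ⇒ 757
n=12: 12·1 6·2 4·3 3·4 2·6 1·12  f→[1728+216+64+27+8+1]=2044
d|14:{14,7,2,1}  Σf=2744+343+8+1=3096
q^16  k|16↦f(k): 1:1 2:8 4:64 8:512 16:4096  a_16=4681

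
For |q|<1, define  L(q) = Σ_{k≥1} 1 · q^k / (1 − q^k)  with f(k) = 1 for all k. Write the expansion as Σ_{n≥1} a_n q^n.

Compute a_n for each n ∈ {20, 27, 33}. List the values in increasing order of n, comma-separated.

6, 4, 4

q^20  k|20↦f(k): 1:1 2:1 4:1 5:1 10:1 20:1  a_20=6
q^27  k|27↦f(k): 1:1 3:1 9:1 27:1  a_27=4
[q^33] f(33)=1,f(11)=1,f(3)=1,f(1)=1 ⇒ 4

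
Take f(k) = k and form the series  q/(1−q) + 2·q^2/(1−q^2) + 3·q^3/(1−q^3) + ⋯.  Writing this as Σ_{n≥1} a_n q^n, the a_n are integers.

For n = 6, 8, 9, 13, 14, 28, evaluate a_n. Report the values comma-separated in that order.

12, 15, 13, 14, 24, 56

d|6:{1,2,3,6}  Σf=1+2+3+6=12
q^8  k|8↦f(k): 8:8 4:4 2:2 1:1  a_8=15
q^9  k|9↦f(k): 9:9 3:3 1:1  a_9=13
n=13: 1·13 13·1  f→[1+13]=14
n=14: 14·1 7·2 2·7 1·14  f→[14+7+2+1]=24
d|28:{1,2,4,7,14,28}  Σf=1+2+4+7+14+28=56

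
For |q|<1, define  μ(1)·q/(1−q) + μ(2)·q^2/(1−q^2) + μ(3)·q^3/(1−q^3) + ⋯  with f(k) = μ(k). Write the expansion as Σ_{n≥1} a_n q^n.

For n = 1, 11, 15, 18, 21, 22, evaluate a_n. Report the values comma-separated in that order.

1, 0, 0, 0, 0, 0

q^1  k|1↦μ(k): 1:1  a_1=1
d|11:{1,11}  Σμ=1+(-1)=0
q^15  k|15↦μ(k): 15:1 5:-1 3:-1 1:1  a_15=0
q^18  k|18↦μ(k): 1:1 2:-1 3:-1 6:1 9:0 18:0  a_18=0
q^21  k|21↦μ(k): 21:1 7:-1 3:-1 1:1  a_21=0
[q^22] μ(22)=1,μ(11)=-1,μ(2)=-1,μ(1)=1 ⇒ 0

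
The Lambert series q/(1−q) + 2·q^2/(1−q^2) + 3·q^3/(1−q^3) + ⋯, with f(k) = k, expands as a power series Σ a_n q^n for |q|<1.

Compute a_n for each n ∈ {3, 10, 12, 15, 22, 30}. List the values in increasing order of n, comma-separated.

4, 18, 28, 24, 36, 72

[q^3] f(1)=1,f(3)=3 ⇒ 4
q^10  k|10↦f(k): 1:1 2:2 5:5 10:10  a_10=18
q^12  k|12↦f(k): 1:1 2:2 3:3 4:4 6:6 12:12  a_12=28
[q^15] f(1)=1,f(3)=3,f(5)=5,f(15)=15 ⇒ 24
[q^22] f(1)=1,f(2)=2,f(11)=11,f(22)=22 ⇒ 36
n=30: 30·1 15·2 10·3 6·5 5·6 3·10 2·15 1·30  f→[30+15+10+6+5+3+2+1]=72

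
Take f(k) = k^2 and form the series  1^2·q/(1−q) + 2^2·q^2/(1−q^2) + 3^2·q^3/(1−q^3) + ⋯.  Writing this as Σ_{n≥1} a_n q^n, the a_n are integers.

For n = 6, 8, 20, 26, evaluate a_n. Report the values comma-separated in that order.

[q^6] f(1)=1,f(2)=4,f(3)=9,f(6)=36 ⇒ 50
n=8: 1·8 2·4 4·2 8·1  f→[1+4+16+64]=85
d|20:{20,10,5,4,2,1}  Σf=400+100+25+16+4+1=546
n=26: 26·1 13·2 2·13 1·26  f→[676+169+4+1]=850

50, 85, 546, 850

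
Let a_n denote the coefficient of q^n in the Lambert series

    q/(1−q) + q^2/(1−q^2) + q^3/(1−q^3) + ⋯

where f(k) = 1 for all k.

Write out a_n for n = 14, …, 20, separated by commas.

[q^14] f(1)=1,f(2)=1,f(7)=1,f(14)=1 ⇒ 4
d|15:{1,3,5,15}  Σf=1+1+1+1=4
n=16: 1·16 2·8 4·4 8·2 16·1  f→[1+1+1+1+1]=5
d|17:{17,1}  Σf=1+1=2
q^18  k|18↦f(k): 18:1 9:1 6:1 3:1 2:1 1:1  a_18=6
[q^19] f(19)=1,f(1)=1 ⇒ 2
d|20:{20,10,5,4,2,1}  Σf=1+1+1+1+1+1=6

4, 4, 5, 2, 6, 2, 6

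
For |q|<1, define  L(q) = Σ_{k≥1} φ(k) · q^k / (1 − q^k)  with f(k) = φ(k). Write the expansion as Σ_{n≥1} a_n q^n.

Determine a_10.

q^10  k|10↦φ(k): 1:1 2:1 5:4 10:4  a_10=10

a_10 = 10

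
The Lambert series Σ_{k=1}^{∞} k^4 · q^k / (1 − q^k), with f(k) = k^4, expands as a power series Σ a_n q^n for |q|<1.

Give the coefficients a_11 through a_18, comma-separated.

q^11  k|11↦f(k): 11:14641 1:1  a_11=14642
q^12  k|12↦f(k): 1:1 2:16 3:81 4:256 6:1296 12:20736  a_12=22386
n=13: 1·13 13·1  f→[1+28561]=28562
q^14  k|14↦f(k): 1:1 2:16 7:2401 14:38416  a_14=40834
q^15  k|15↦f(k): 15:50625 5:625 3:81 1:1  a_15=51332
[q^16] f(16)=65536,f(8)=4096,f(4)=256,f(2)=16,f(1)=1 ⇒ 69905
q^17  k|17↦f(k): 1:1 17:83521  a_17=83522
d|18:{1,2,3,6,9,18}  Σf=1+16+81+1296+6561+104976=112931

14642, 22386, 28562, 40834, 51332, 69905, 83522, 112931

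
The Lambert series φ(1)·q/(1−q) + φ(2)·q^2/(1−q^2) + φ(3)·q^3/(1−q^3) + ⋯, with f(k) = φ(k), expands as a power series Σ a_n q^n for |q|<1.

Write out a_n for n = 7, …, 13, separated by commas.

n=7: 7·1 1·7  φ→[6+1]=7
n=8: 1·8 2·4 4·2 8·1  φ→[1+1+2+4]=8
q^9  k|9↦φ(k): 1:1 3:2 9:6  a_9=9
n=10: 1·10 2·5 5·2 10·1  φ→[1+1+4+4]=10
[q^11] φ(1)=1,φ(11)=10 ⇒ 11
q^12  k|12↦φ(k): 12:4 6:2 4:2 3:2 2:1 1:1  a_12=12
d|13:{13,1}  Σφ=12+1=13

7, 8, 9, 10, 11, 12, 13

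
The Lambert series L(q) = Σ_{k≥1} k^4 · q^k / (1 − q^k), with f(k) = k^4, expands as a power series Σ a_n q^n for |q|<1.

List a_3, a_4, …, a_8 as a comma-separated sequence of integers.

q^3  k|3↦f(k): 3:81 1:1  a_3=82
d|4:{4,2,1}  Σf=256+16+1=273
d|5:{5,1}  Σf=625+1=626
n=6: 1·6 2·3 3·2 6·1  f→[1+16+81+1296]=1394
n=7: 7·1 1·7  f→[2401+1]=2402
n=8: 1·8 2·4 4·2 8·1  f→[1+16+256+4096]=4369

82, 273, 626, 1394, 2402, 4369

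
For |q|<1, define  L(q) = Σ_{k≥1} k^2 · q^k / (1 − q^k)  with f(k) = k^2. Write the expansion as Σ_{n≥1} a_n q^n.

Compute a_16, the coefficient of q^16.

[q^16] f(16)=256,f(8)=64,f(4)=16,f(2)=4,f(1)=1 ⇒ 341

a_16 = 341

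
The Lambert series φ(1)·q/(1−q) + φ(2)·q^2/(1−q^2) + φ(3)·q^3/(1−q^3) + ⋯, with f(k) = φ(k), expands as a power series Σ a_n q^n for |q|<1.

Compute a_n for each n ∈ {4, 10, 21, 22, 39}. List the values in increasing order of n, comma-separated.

q^4  k|4↦φ(k): 1:1 2:1 4:2  a_4=4
d|10:{10,5,2,1}  Σφ=4+4+1+1=10
[q^21] φ(1)=1,φ(3)=2,φ(7)=6,φ(21)=12 ⇒ 21
d|22:{22,11,2,1}  Σφ=10+10+1+1=22
n=39: 1·39 3·13 13·3 39·1  φ→[1+2+12+24]=39

4, 10, 21, 22, 39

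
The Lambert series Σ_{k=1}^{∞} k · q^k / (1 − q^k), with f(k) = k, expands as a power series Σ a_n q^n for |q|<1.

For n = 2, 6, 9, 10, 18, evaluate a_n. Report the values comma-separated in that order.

q^2  k|2↦f(k): 1:1 2:2  a_2=3
d|6:{1,2,3,6}  Σf=1+2+3+6=12
d|9:{9,3,1}  Σf=9+3+1=13
q^10  k|10↦f(k): 10:10 5:5 2:2 1:1  a_10=18
n=18: 18·1 9·2 6·3 3·6 2·9 1·18  f→[18+9+6+3+2+1]=39

3, 12, 13, 18, 39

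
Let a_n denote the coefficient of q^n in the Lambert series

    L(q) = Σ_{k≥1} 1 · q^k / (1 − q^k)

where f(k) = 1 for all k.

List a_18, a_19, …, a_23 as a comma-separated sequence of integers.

q^18  k|18↦f(k): 1:1 2:1 3:1 6:1 9:1 18:1  a_18=6
q^19  k|19↦f(k): 19:1 1:1  a_19=2
d|20:{1,2,4,5,10,20}  Σf=1+1+1+1+1+1=6
n=21: 1·21 3·7 7·3 21·1  f→[1+1+1+1]=4
q^22  k|22↦f(k): 1:1 2:1 11:1 22:1  a_22=4
n=23: 23·1 1·23  f→[1+1]=2

6, 2, 6, 4, 4, 2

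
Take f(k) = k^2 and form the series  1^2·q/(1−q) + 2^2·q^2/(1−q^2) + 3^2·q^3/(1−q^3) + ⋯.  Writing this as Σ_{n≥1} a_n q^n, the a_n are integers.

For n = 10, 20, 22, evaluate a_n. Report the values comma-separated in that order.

q^10  k|10↦f(k): 1:1 2:4 5:25 10:100  a_10=130
d|20:{1,2,4,5,10,20}  Σf=1+4+16+25+100+400=546
q^22  k|22↦f(k): 22:484 11:121 2:4 1:1  a_22=610

130, 546, 610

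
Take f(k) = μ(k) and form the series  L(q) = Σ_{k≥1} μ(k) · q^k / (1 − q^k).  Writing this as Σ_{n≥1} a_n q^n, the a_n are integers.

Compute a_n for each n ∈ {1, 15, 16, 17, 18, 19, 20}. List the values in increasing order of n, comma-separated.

1, 0, 0, 0, 0, 0, 0

q^1  k|1↦μ(k): 1:1  a_1=1
n=15: 15·1 5·3 3·5 1·15  μ→[1+(-1)+(-1)+1]=0
q^16  k|16↦μ(k): 1:1 2:-1 4:0 8:0 16:0  a_16=0
[q^17] μ(1)=1,μ(17)=-1 ⇒ 0
d|18:{1,2,3,6,9,18}  Σμ=1+(-1)+(-1)+1+0+0=0
d|19:{1,19}  Σμ=1+(-1)=0
[q^20] μ(20)=0,μ(10)=1,μ(5)=-1,μ(4)=0,μ(2)=-1,μ(1)=1 ⇒ 0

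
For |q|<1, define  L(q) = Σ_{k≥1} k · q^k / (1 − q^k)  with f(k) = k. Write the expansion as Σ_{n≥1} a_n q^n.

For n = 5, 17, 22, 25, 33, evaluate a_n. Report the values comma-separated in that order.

6, 18, 36, 31, 48

[q^5] f(5)=5,f(1)=1 ⇒ 6
q^17  k|17↦f(k): 17:17 1:1  a_17=18
n=22: 22·1 11·2 2·11 1·22  f→[22+11+2+1]=36
n=25: 1·25 5·5 25·1  f→[1+5+25]=31
[q^33] f(1)=1,f(3)=3,f(11)=11,f(33)=33 ⇒ 48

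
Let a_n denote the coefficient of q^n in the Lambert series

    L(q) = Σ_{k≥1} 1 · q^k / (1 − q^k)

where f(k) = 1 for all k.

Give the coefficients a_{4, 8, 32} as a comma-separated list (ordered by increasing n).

q^4  k|4↦f(k): 4:1 2:1 1:1  a_4=3
d|8:{8,4,2,1}  Σf=1+1+1+1=4
n=32: 1·32 2·16 4·8 8·4 16·2 32·1  f→[1+1+1+1+1+1]=6

3, 4, 6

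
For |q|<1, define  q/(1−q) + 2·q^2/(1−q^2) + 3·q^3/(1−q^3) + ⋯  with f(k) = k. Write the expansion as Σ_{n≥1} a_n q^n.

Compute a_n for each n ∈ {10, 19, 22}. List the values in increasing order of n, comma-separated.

18, 20, 36

n=10: 1·10 2·5 5·2 10·1  f→[1+2+5+10]=18
d|19:{19,1}  Σf=19+1=20
[q^22] f(1)=1,f(2)=2,f(11)=11,f(22)=22 ⇒ 36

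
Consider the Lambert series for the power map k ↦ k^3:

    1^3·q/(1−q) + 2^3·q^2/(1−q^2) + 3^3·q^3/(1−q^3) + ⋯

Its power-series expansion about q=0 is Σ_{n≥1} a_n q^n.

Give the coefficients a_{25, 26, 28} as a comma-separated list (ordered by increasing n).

n=25: 25·1 5·5 1·25  f→[15625+125+1]=15751
d|26:{1,2,13,26}  Σf=1+8+2197+17576=19782
n=28: 28·1 14·2 7·4 4·7 2·14 1·28  f→[21952+2744+343+64+8+1]=25112

15751, 19782, 25112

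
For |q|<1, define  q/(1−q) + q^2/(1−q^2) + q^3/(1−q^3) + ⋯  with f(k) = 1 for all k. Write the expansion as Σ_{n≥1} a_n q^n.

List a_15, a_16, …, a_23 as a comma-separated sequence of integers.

4, 5, 2, 6, 2, 6, 4, 4, 2

[q^15] f(15)=1,f(5)=1,f(3)=1,f(1)=1 ⇒ 4
d|16:{16,8,4,2,1}  Σf=1+1+1+1+1=5
[q^17] f(1)=1,f(17)=1 ⇒ 2
d|18:{18,9,6,3,2,1}  Σf=1+1+1+1+1+1=6
q^19  k|19↦f(k): 1:1 19:1  a_19=2
d|20:{1,2,4,5,10,20}  Σf=1+1+1+1+1+1=6
q^21  k|21↦f(k): 21:1 7:1 3:1 1:1  a_21=4
d|22:{1,2,11,22}  Σf=1+1+1+1=4
d|23:{1,23}  Σf=1+1=2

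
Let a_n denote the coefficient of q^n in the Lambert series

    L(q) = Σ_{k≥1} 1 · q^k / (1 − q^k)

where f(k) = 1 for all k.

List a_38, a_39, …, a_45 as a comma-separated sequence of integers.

4, 4, 8, 2, 8, 2, 6, 6

d|38:{38,19,2,1}  Σf=1+1+1+1=4
q^39  k|39↦f(k): 1:1 3:1 13:1 39:1  a_39=4
[q^40] f(1)=1,f(2)=1,f(4)=1,f(5)=1,f(8)=1,f(10)=1,f(20)=1,f(40)=1 ⇒ 8
q^41  k|41↦f(k): 1:1 41:1  a_41=2
[q^42] f(1)=1,f(2)=1,f(3)=1,f(6)=1,f(7)=1,f(14)=1,f(21)=1,f(42)=1 ⇒ 8
q^43  k|43↦f(k): 1:1 43:1  a_43=2
d|44:{1,2,4,11,22,44}  Σf=1+1+1+1+1+1=6
n=45: 45·1 15·3 9·5 5·9 3·15 1·45  f→[1+1+1+1+1+1]=6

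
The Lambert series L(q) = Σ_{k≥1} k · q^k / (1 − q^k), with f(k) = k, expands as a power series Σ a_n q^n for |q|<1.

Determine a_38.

a_38 = 60

d|38:{38,19,2,1}  Σf=38+19+2+1=60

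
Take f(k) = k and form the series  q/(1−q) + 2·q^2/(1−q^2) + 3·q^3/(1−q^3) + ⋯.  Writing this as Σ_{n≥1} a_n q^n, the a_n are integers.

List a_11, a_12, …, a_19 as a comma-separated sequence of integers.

d|11:{1,11}  Σf=1+11=12
[q^12] f(12)=12,f(6)=6,f(4)=4,f(3)=3,f(2)=2,f(1)=1 ⇒ 28
d|13:{13,1}  Σf=13+1=14
[q^14] f(14)=14,f(7)=7,f(2)=2,f(1)=1 ⇒ 24
q^15  k|15↦f(k): 15:15 5:5 3:3 1:1  a_15=24
d|16:{16,8,4,2,1}  Σf=16+8+4+2+1=31
q^17  k|17↦f(k): 1:1 17:17  a_17=18
n=18: 1·18 2·9 3·6 6·3 9·2 18·1  f→[1+2+3+6+9+18]=39
d|19:{19,1}  Σf=19+1=20

12, 28, 14, 24, 24, 31, 18, 39, 20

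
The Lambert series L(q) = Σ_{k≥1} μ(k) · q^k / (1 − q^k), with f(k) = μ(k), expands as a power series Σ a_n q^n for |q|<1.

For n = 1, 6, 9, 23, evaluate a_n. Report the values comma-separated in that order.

d|1:{1}  Σμ=1=1
d|6:{6,3,2,1}  Σμ=1+(-1)+(-1)+1=0
d|9:{1,3,9}  Σμ=1+(-1)+0=0
n=23: 1·23 23·1  μ→[1+(-1)]=0

1, 0, 0, 0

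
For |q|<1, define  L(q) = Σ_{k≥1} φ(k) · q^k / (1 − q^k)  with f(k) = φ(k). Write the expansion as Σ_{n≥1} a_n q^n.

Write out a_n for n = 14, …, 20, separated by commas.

q^14  k|14↦φ(k): 14:6 7:6 2:1 1:1  a_14=14
n=15: 1·15 3·5 5·3 15·1  φ→[1+2+4+8]=15
n=16: 16·1 8·2 4·4 2·8 1·16  φ→[8+4+2+1+1]=16
d|17:{1,17}  Σφ=1+16=17
d|18:{18,9,6,3,2,1}  Σφ=6+6+2+2+1+1=18
n=19: 1·19 19·1  φ→[1+18]=19
q^20  k|20↦φ(k): 1:1 2:1 4:2 5:4 10:4 20:8  a_20=20

14, 15, 16, 17, 18, 19, 20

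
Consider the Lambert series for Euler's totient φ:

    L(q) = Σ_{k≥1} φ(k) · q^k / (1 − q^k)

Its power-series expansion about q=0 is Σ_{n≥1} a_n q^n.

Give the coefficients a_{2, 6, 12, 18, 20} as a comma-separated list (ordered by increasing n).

q^2  k|2↦φ(k): 1:1 2:1  a_2=2
q^6  k|6↦φ(k): 6:2 3:2 2:1 1:1  a_6=6
[q^12] φ(12)=4,φ(6)=2,φ(4)=2,φ(3)=2,φ(2)=1,φ(1)=1 ⇒ 12
q^18  k|18↦φ(k): 1:1 2:1 3:2 6:2 9:6 18:6  a_18=18
n=20: 20·1 10·2 5·4 4·5 2·10 1·20  φ→[8+4+4+2+1+1]=20

2, 6, 12, 18, 20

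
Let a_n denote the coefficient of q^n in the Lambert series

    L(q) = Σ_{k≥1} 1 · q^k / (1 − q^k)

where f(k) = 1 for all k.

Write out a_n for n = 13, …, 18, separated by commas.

2, 4, 4, 5, 2, 6

n=13: 13·1 1·13  f→[1+1]=2
[q^14] f(14)=1,f(7)=1,f(2)=1,f(1)=1 ⇒ 4
[q^15] f(15)=1,f(5)=1,f(3)=1,f(1)=1 ⇒ 4
q^16  k|16↦f(k): 1:1 2:1 4:1 8:1 16:1  a_16=5
[q^17] f(1)=1,f(17)=1 ⇒ 2
n=18: 1·18 2·9 3·6 6·3 9·2 18·1  f→[1+1+1+1+1+1]=6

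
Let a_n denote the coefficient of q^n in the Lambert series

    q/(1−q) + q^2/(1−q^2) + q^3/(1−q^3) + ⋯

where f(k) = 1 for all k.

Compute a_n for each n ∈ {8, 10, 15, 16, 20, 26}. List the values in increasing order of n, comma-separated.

4, 4, 4, 5, 6, 4

q^8  k|8↦f(k): 1:1 2:1 4:1 8:1  a_8=4
[q^10] f(10)=1,f(5)=1,f(2)=1,f(1)=1 ⇒ 4
[q^15] f(1)=1,f(3)=1,f(5)=1,f(15)=1 ⇒ 4
q^16  k|16↦f(k): 1:1 2:1 4:1 8:1 16:1  a_16=5
d|20:{1,2,4,5,10,20}  Σf=1+1+1+1+1+1=6
n=26: 26·1 13·2 2·13 1·26  f→[1+1+1+1]=4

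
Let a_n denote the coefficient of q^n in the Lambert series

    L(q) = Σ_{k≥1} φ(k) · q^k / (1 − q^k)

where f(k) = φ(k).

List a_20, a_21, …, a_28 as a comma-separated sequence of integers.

n=20: 1·20 2·10 4·5 5·4 10·2 20·1  φ→[1+1+2+4+4+8]=20
n=21: 21·1 7·3 3·7 1·21  φ→[12+6+2+1]=21
n=22: 1·22 2·11 11·2 22·1  φ→[1+1+10+10]=22
[q^23] φ(23)=22,φ(1)=1 ⇒ 23
n=24: 1·24 2·12 3·8 4·6 6·4 8·3 12·2 24·1  φ→[1+1+2+2+2+4+4+8]=24
n=25: 25·1 5·5 1·25  φ→[20+4+1]=25
q^26  k|26↦φ(k): 1:1 2:1 13:12 26:12  a_26=26
q^27  k|27↦φ(k): 27:18 9:6 3:2 1:1  a_27=27
[q^28] φ(1)=1,φ(2)=1,φ(4)=2,φ(7)=6,φ(14)=6,φ(28)=12 ⇒ 28

20, 21, 22, 23, 24, 25, 26, 27, 28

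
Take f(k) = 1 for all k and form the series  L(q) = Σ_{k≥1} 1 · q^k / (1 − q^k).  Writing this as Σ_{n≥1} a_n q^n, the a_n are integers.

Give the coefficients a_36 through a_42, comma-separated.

9, 2, 4, 4, 8, 2, 8

[q^36] f(36)=1,f(18)=1,f(12)=1,f(9)=1,f(6)=1,f(4)=1,f(3)=1,f(2)=1,f(1)=1 ⇒ 9
[q^37] f(37)=1,f(1)=1 ⇒ 2
n=38: 38·1 19·2 2·19 1·38  f→[1+1+1+1]=4
d|39:{1,3,13,39}  Σf=1+1+1+1=4
q^40  k|40↦f(k): 1:1 2:1 4:1 5:1 8:1 10:1 20:1 40:1  a_40=8
q^41  k|41↦f(k): 41:1 1:1  a_41=2
d|42:{1,2,3,6,7,14,21,42}  Σf=1+1+1+1+1+1+1+1=8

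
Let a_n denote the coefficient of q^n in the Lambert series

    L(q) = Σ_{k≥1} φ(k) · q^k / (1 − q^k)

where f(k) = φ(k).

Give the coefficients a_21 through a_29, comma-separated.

n=21: 1·21 3·7 7·3 21·1  φ→[1+2+6+12]=21
q^22  k|22↦φ(k): 1:1 2:1 11:10 22:10  a_22=22
d|23:{1,23}  Σφ=1+22=23
q^24  k|24↦φ(k): 24:8 12:4 8:4 6:2 4:2 3:2 2:1 1:1  a_24=24
q^25  k|25↦φ(k): 25:20 5:4 1:1  a_25=25
d|26:{26,13,2,1}  Σφ=12+12+1+1=26
q^27  k|27↦φ(k): 27:18 9:6 3:2 1:1  a_27=27
[q^28] φ(1)=1,φ(2)=1,φ(4)=2,φ(7)=6,φ(14)=6,φ(28)=12 ⇒ 28
[q^29] φ(1)=1,φ(29)=28 ⇒ 29

21, 22, 23, 24, 25, 26, 27, 28, 29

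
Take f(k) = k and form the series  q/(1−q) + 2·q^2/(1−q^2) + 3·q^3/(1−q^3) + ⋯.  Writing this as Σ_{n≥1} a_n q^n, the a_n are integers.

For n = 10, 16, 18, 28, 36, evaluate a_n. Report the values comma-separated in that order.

[q^10] f(10)=10,f(5)=5,f(2)=2,f(1)=1 ⇒ 18
d|16:{1,2,4,8,16}  Σf=1+2+4+8+16=31
n=18: 18·1 9·2 6·3 3·6 2·9 1·18  f→[18+9+6+3+2+1]=39
q^28  k|28↦f(k): 1:1 2:2 4:4 7:7 14:14 28:28  a_28=56
[q^36] f(1)=1,f(2)=2,f(3)=3,f(4)=4,f(6)=6,f(9)=9,f(12)=12,f(18)=18,f(36)=36 ⇒ 91

18, 31, 39, 56, 91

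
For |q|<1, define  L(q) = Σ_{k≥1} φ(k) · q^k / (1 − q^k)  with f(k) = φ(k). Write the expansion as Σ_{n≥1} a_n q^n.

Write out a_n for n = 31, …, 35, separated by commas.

[q^31] φ(1)=1,φ(31)=30 ⇒ 31
n=32: 1·32 2·16 4·8 8·4 16·2 32·1  φ→[1+1+2+4+8+16]=32
[q^33] φ(33)=20,φ(11)=10,φ(3)=2,φ(1)=1 ⇒ 33
q^34  k|34↦φ(k): 34:16 17:16 2:1 1:1  a_34=34
d|35:{35,7,5,1}  Σφ=24+6+4+1=35

31, 32, 33, 34, 35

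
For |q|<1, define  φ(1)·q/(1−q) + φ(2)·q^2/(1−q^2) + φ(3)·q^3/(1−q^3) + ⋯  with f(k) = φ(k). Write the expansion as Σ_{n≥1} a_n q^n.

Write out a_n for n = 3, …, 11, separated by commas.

d|3:{1,3}  Σφ=1+2=3
q^4  k|4↦φ(k): 1:1 2:1 4:2  a_4=4
n=5: 5·1 1·5  φ→[4+1]=5
q^6  k|6↦φ(k): 6:2 3:2 2:1 1:1  a_6=6
n=7: 1·7 7·1  φ→[1+6]=7
d|8:{8,4,2,1}  Σφ=4+2+1+1=8
n=9: 1·9 3·3 9·1  φ→[1+2+6]=9
q^10  k|10↦φ(k): 10:4 5:4 2:1 1:1  a_10=10
q^11  k|11↦φ(k): 11:10 1:1  a_11=11

3, 4, 5, 6, 7, 8, 9, 10, 11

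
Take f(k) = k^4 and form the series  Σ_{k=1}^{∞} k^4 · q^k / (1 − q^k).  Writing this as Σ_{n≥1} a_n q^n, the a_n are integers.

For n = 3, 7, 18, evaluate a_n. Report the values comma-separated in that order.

82, 2402, 112931

q^3  k|3↦f(k): 3:81 1:1  a_3=82
n=7: 7·1 1·7  f→[2401+1]=2402
q^18  k|18↦f(k): 18:104976 9:6561 6:1296 3:81 2:16 1:1  a_18=112931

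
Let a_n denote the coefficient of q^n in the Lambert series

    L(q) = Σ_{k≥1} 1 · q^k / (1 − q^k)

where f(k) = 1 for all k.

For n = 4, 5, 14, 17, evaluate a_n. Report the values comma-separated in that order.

[q^4] f(4)=1,f(2)=1,f(1)=1 ⇒ 3
[q^5] f(5)=1,f(1)=1 ⇒ 2
n=14: 14·1 7·2 2·7 1·14  f→[1+1+1+1]=4
d|17:{1,17}  Σf=1+1=2

3, 2, 4, 2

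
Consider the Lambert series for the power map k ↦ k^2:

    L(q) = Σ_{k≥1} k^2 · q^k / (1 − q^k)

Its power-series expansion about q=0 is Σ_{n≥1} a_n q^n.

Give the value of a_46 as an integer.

q^46  k|46↦f(k): 46:2116 23:529 2:4 1:1  a_46=2650

a_46 = 2650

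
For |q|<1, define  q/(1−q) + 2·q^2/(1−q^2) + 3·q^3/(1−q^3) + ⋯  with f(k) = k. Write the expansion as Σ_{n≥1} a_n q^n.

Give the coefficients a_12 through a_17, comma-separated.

28, 14, 24, 24, 31, 18

d|12:{1,2,3,4,6,12}  Σf=1+2+3+4+6+12=28
d|13:{1,13}  Σf=1+13=14
n=14: 1·14 2·7 7·2 14·1  f→[1+2+7+14]=24
d|15:{15,5,3,1}  Σf=15+5+3+1=24
d|16:{1,2,4,8,16}  Σf=1+2+4+8+16=31
q^17  k|17↦f(k): 1:1 17:17  a_17=18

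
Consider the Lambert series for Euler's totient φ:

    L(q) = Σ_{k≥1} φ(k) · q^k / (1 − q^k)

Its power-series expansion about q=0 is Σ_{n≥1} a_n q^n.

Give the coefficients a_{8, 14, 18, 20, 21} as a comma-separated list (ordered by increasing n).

q^8  k|8↦φ(k): 8:4 4:2 2:1 1:1  a_8=8
d|14:{14,7,2,1}  Σφ=6+6+1+1=14
[q^18] φ(18)=6,φ(9)=6,φ(6)=2,φ(3)=2,φ(2)=1,φ(1)=1 ⇒ 18
q^20  k|20↦φ(k): 20:8 10:4 5:4 4:2 2:1 1:1  a_20=20
n=21: 1·21 3·7 7·3 21·1  φ→[1+2+6+12]=21

8, 14, 18, 20, 21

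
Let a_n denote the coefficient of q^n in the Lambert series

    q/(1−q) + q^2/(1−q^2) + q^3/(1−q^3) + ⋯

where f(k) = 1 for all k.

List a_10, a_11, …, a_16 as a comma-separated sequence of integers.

q^10  k|10↦f(k): 10:1 5:1 2:1 1:1  a_10=4
d|11:{1,11}  Σf=1+1=2
q^12  k|12↦f(k): 12:1 6:1 4:1 3:1 2:1 1:1  a_12=6
[q^13] f(1)=1,f(13)=1 ⇒ 2
d|14:{1,2,7,14}  Σf=1+1+1+1=4
n=15: 1·15 3·5 5·3 15·1  f→[1+1+1+1]=4
q^16  k|16↦f(k): 1:1 2:1 4:1 8:1 16:1  a_16=5

4, 2, 6, 2, 4, 4, 5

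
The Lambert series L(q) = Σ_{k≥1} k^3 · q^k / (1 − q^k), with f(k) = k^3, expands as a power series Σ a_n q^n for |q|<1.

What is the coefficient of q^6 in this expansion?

a_6 = 252

q^6  k|6↦f(k): 1:1 2:8 3:27 6:216  a_6=252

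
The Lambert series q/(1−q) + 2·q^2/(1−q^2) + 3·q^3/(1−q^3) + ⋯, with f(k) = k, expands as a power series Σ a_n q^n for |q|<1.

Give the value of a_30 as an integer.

[q^30] f(1)=1,f(2)=2,f(3)=3,f(5)=5,f(6)=6,f(10)=10,f(15)=15,f(30)=30 ⇒ 72

a_30 = 72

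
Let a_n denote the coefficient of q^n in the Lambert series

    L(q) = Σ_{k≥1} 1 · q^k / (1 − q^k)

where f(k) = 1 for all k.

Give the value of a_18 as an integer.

q^18  k|18↦f(k): 1:1 2:1 3:1 6:1 9:1 18:1  a_18=6

a_18 = 6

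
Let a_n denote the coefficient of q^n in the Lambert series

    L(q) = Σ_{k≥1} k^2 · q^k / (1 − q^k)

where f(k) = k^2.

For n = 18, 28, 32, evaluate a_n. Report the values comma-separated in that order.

455, 1050, 1365

n=18: 1·18 2·9 3·6 6·3 9·2 18·1  f→[1+4+9+36+81+324]=455
q^28  k|28↦f(k): 1:1 2:4 4:16 7:49 14:196 28:784  a_28=1050
n=32: 1·32 2·16 4·8 8·4 16·2 32·1  f→[1+4+16+64+256+1024]=1365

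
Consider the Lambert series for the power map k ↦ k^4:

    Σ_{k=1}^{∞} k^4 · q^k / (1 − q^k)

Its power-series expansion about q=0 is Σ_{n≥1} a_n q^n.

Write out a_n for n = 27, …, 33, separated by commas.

q^27  k|27↦f(k): 1:1 3:81 9:6561 27:531441  a_27=538084
d|28:{1,2,4,7,14,28}  Σf=1+16+256+2401+38416+614656=655746
[q^29] f(1)=1,f(29)=707281 ⇒ 707282
n=30: 30·1 15·2 10·3 6·5 5·6 3·10 2·15 1·30  f→[810000+50625+10000+1296+625+81+16+1]=872644
q^31  k|31↦f(k): 31:923521 1:1  a_31=923522
d|32:{1,2,4,8,16,32}  Σf=1+16+256+4096+65536+1048576=1118481
d|33:{1,3,11,33}  Σf=1+81+14641+1185921=1200644

538084, 655746, 707282, 872644, 923522, 1118481, 1200644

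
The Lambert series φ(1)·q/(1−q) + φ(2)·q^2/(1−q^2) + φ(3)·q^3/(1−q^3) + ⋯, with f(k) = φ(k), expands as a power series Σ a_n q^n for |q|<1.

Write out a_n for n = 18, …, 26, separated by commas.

d|18:{1,2,3,6,9,18}  Σφ=1+1+2+2+6+6=18
n=19: 1·19 19·1  φ→[1+18]=19
[q^20] φ(20)=8,φ(10)=4,φ(5)=4,φ(4)=2,φ(2)=1,φ(1)=1 ⇒ 20
n=21: 1·21 3·7 7·3 21·1  φ→[1+2+6+12]=21
n=22: 22·1 11·2 2·11 1·22  φ→[10+10+1+1]=22
q^23  k|23↦φ(k): 1:1 23:22  a_23=23
d|24:{1,2,3,4,6,8,12,24}  Σφ=1+1+2+2+2+4+4+8=24
q^25  k|25↦φ(k): 1:1 5:4 25:20  a_25=25
n=26: 26·1 13·2 2·13 1·26  φ→[12+12+1+1]=26

18, 19, 20, 21, 22, 23, 24, 25, 26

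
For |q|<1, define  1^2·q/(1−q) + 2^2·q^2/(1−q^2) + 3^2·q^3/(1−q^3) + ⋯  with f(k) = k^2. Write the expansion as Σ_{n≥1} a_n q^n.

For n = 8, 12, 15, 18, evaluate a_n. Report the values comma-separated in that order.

85, 210, 260, 455

n=8: 1·8 2·4 4·2 8·1  f→[1+4+16+64]=85
q^12  k|12↦f(k): 12:144 6:36 4:16 3:9 2:4 1:1  a_12=210
q^15  k|15↦f(k): 1:1 3:9 5:25 15:225  a_15=260
q^18  k|18↦f(k): 18:324 9:81 6:36 3:9 2:4 1:1  a_18=455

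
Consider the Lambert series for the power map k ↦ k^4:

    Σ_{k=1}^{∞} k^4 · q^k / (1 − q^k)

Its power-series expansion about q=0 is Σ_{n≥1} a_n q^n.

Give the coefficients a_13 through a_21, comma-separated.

[q^13] f(13)=28561,f(1)=1 ⇒ 28562
[q^14] f(1)=1,f(2)=16,f(7)=2401,f(14)=38416 ⇒ 40834
d|15:{15,5,3,1}  Σf=50625+625+81+1=51332
n=16: 16·1 8·2 4·4 2·8 1·16  f→[65536+4096+256+16+1]=69905
d|17:{17,1}  Σf=83521+1=83522
[q^18] f(1)=1,f(2)=16,f(3)=81,f(6)=1296,f(9)=6561,f(18)=104976 ⇒ 112931
d|19:{19,1}  Σf=130321+1=130322
n=20: 20·1 10·2 5·4 4·5 2·10 1·20  f→[160000+10000+625+256+16+1]=170898
[q^21] f(21)=194481,f(7)=2401,f(3)=81,f(1)=1 ⇒ 196964

28562, 40834, 51332, 69905, 83522, 112931, 130322, 170898, 196964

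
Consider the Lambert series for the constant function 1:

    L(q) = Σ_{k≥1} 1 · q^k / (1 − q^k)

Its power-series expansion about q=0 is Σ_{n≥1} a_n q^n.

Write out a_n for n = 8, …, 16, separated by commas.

d|8:{8,4,2,1}  Σf=1+1+1+1=4
d|9:{1,3,9}  Σf=1+1+1=3
n=10: 1·10 2·5 5·2 10·1  f→[1+1+1+1]=4
d|11:{1,11}  Σf=1+1=2
[q^12] f(12)=1,f(6)=1,f(4)=1,f(3)=1,f(2)=1,f(1)=1 ⇒ 6
n=13: 1·13 13·1  f→[1+1]=2
q^14  k|14↦f(k): 14:1 7:1 2:1 1:1  a_14=4
[q^15] f(1)=1,f(3)=1,f(5)=1,f(15)=1 ⇒ 4
d|16:{1,2,4,8,16}  Σf=1+1+1+1+1=5

4, 3, 4, 2, 6, 2, 4, 4, 5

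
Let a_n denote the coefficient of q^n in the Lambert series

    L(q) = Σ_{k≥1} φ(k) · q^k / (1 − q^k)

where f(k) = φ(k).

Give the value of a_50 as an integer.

q^50  k|50↦φ(k): 1:1 2:1 5:4 10:4 25:20 50:20  a_50=50

a_50 = 50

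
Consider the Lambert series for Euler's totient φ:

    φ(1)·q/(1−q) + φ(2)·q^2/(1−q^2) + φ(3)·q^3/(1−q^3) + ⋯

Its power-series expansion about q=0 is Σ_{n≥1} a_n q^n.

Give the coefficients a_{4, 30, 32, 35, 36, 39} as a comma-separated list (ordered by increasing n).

[q^4] φ(1)=1,φ(2)=1,φ(4)=2 ⇒ 4
n=30: 1·30 2·15 3·10 5·6 6·5 10·3 15·2 30·1  φ→[1+1+2+4+2+4+8+8]=30
n=32: 32·1 16·2 8·4 4·8 2·16 1·32  φ→[16+8+4+2+1+1]=32
q^35  k|35↦φ(k): 1:1 5:4 7:6 35:24  a_35=35
q^36  k|36↦φ(k): 36:12 18:6 12:4 9:6 6:2 4:2 3:2 2:1 1:1  a_36=36
d|39:{1,3,13,39}  Σφ=1+2+12+24=39

4, 30, 32, 35, 36, 39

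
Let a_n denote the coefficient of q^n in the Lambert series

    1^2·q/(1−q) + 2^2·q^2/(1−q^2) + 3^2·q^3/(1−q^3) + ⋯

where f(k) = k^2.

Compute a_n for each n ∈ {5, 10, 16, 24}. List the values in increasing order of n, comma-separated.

26, 130, 341, 850

d|5:{5,1}  Σf=25+1=26
n=10: 1·10 2·5 5·2 10·1  f→[1+4+25+100]=130
d|16:{1,2,4,8,16}  Σf=1+4+16+64+256=341
q^24  k|24↦f(k): 24:576 12:144 8:64 6:36 4:16 3:9 2:4 1:1  a_24=850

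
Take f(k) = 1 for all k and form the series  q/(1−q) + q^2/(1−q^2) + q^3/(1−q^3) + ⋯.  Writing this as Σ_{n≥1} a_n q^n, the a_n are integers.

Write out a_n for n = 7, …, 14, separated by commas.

2, 4, 3, 4, 2, 6, 2, 4

d|7:{1,7}  Σf=1+1=2
d|8:{8,4,2,1}  Σf=1+1+1+1=4
d|9:{9,3,1}  Σf=1+1+1=3
d|10:{10,5,2,1}  Σf=1+1+1+1=4
q^11  k|11↦f(k): 1:1 11:1  a_11=2
n=12: 12·1 6·2 4·3 3·4 2·6 1·12  f→[1+1+1+1+1+1]=6
d|13:{13,1}  Σf=1+1=2
d|14:{14,7,2,1}  Σf=1+1+1+1=4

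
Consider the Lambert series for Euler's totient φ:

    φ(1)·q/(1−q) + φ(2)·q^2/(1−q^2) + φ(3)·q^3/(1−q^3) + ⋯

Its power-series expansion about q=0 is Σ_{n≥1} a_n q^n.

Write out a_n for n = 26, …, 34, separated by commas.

[q^26] φ(26)=12,φ(13)=12,φ(2)=1,φ(1)=1 ⇒ 26
q^27  k|27↦φ(k): 27:18 9:6 3:2 1:1  a_27=27
d|28:{28,14,7,4,2,1}  Σφ=12+6+6+2+1+1=28
n=29: 1·29 29·1  φ→[1+28]=29
d|30:{1,2,3,5,6,10,15,30}  Σφ=1+1+2+4+2+4+8+8=30
[q^31] φ(1)=1,φ(31)=30 ⇒ 31
n=32: 1·32 2·16 4·8 8·4 16·2 32·1  φ→[1+1+2+4+8+16]=32
[q^33] φ(1)=1,φ(3)=2,φ(11)=10,φ(33)=20 ⇒ 33
d|34:{1,2,17,34}  Σφ=1+1+16+16=34

26, 27, 28, 29, 30, 31, 32, 33, 34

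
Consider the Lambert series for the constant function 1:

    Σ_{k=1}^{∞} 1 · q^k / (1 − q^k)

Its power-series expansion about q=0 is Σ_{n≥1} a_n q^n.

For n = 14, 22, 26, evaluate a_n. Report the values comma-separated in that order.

4, 4, 4

d|14:{1,2,7,14}  Σf=1+1+1+1=4
q^22  k|22↦f(k): 1:1 2:1 11:1 22:1  a_22=4
[q^26] f(26)=1,f(13)=1,f(2)=1,f(1)=1 ⇒ 4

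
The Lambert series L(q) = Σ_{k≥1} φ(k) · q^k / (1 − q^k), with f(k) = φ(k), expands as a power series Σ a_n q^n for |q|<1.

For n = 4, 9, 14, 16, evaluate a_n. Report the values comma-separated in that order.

[q^4] φ(4)=2,φ(2)=1,φ(1)=1 ⇒ 4
q^9  k|9↦φ(k): 1:1 3:2 9:6  a_9=9
n=14: 1·14 2·7 7·2 14·1  φ→[1+1+6+6]=14
n=16: 16·1 8·2 4·4 2·8 1·16  φ→[8+4+2+1+1]=16

4, 9, 14, 16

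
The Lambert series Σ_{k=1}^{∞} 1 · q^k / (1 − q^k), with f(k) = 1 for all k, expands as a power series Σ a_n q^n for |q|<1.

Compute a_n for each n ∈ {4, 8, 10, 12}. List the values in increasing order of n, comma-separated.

3, 4, 4, 6

[q^4] f(1)=1,f(2)=1,f(4)=1 ⇒ 3
q^8  k|8↦f(k): 8:1 4:1 2:1 1:1  a_8=4
[q^10] f(10)=1,f(5)=1,f(2)=1,f(1)=1 ⇒ 4
q^12  k|12↦f(k): 1:1 2:1 3:1 4:1 6:1 12:1  a_12=6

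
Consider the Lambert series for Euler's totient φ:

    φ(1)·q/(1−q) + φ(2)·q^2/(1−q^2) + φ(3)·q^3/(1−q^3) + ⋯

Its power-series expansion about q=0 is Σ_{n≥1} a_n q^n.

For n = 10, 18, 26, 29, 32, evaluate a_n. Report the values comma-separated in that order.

[q^10] φ(10)=4,φ(5)=4,φ(2)=1,φ(1)=1 ⇒ 10
[q^18] φ(1)=1,φ(2)=1,φ(3)=2,φ(6)=2,φ(9)=6,φ(18)=6 ⇒ 18
q^26  k|26↦φ(k): 26:12 13:12 2:1 1:1  a_26=26
[q^29] φ(1)=1,φ(29)=28 ⇒ 29
q^32  k|32↦φ(k): 1:1 2:1 4:2 8:4 16:8 32:16  a_32=32

10, 18, 26, 29, 32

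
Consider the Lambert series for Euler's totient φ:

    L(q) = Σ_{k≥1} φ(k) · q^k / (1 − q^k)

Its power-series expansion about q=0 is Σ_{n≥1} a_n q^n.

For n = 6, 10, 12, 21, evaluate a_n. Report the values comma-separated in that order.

n=6: 1·6 2·3 3·2 6·1  φ→[1+1+2+2]=6
d|10:{1,2,5,10}  Σφ=1+1+4+4=10
d|12:{12,6,4,3,2,1}  Σφ=4+2+2+2+1+1=12
d|21:{21,7,3,1}  Σφ=12+6+2+1=21

6, 10, 12, 21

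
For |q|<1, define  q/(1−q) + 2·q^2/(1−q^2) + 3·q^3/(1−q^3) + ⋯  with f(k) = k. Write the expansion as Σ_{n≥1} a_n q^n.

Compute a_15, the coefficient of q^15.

n=15: 1·15 3·5 5·3 15·1  f→[1+3+5+15]=24

a_15 = 24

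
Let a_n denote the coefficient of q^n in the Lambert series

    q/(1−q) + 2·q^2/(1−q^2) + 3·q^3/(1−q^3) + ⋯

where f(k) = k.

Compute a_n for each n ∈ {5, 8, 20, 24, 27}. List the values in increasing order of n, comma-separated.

[q^5] f(5)=5,f(1)=1 ⇒ 6
d|8:{1,2,4,8}  Σf=1+2+4+8=15
n=20: 20·1 10·2 5·4 4·5 2·10 1·20  f→[20+10+5+4+2+1]=42
q^24  k|24↦f(k): 24:24 12:12 8:8 6:6 4:4 3:3 2:2 1:1  a_24=60
d|27:{27,9,3,1}  Σf=27+9+3+1=40

6, 15, 42, 60, 40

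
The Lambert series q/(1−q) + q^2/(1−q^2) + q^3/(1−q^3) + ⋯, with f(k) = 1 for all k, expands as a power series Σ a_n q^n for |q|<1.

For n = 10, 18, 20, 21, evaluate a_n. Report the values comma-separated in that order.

4, 6, 6, 4

d|10:{10,5,2,1}  Σf=1+1+1+1=4
d|18:{18,9,6,3,2,1}  Σf=1+1+1+1+1+1=6
d|20:{20,10,5,4,2,1}  Σf=1+1+1+1+1+1=6
q^21  k|21↦f(k): 1:1 3:1 7:1 21:1  a_21=4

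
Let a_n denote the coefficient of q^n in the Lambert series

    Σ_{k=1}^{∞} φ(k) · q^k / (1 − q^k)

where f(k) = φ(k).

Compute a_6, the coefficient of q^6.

d|6:{1,2,3,6}  Σφ=1+1+2+2=6

a_6 = 6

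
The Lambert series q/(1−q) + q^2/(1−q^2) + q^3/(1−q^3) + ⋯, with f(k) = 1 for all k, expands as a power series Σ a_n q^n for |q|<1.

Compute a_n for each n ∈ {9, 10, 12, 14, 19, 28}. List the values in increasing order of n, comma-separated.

3, 4, 6, 4, 2, 6

d|9:{1,3,9}  Σf=1+1+1=3
d|10:{10,5,2,1}  Σf=1+1+1+1=4
q^12  k|12↦f(k): 12:1 6:1 4:1 3:1 2:1 1:1  a_12=6
q^14  k|14↦f(k): 1:1 2:1 7:1 14:1  a_14=4
q^19  k|19↦f(k): 1:1 19:1  a_19=2
q^28  k|28↦f(k): 28:1 14:1 7:1 4:1 2:1 1:1  a_28=6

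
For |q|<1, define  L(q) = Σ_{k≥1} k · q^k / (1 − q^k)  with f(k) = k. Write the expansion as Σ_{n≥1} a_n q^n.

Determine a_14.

a_14 = 24

n=14: 1·14 2·7 7·2 14·1  f→[1+2+7+14]=24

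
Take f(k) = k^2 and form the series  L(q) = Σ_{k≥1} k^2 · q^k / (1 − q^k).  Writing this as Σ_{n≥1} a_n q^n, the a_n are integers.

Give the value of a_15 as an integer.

a_15 = 260

[q^15] f(1)=1,f(3)=9,f(5)=25,f(15)=225 ⇒ 260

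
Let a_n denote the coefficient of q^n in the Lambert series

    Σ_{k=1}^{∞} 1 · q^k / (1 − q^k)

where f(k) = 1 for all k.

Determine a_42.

[q^42] f(42)=1,f(21)=1,f(14)=1,f(7)=1,f(6)=1,f(3)=1,f(2)=1,f(1)=1 ⇒ 8

a_42 = 8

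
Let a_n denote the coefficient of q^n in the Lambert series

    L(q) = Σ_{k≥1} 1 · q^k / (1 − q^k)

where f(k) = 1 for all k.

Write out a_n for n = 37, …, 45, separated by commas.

2, 4, 4, 8, 2, 8, 2, 6, 6

q^37  k|37↦f(k): 1:1 37:1  a_37=2
q^38  k|38↦f(k): 38:1 19:1 2:1 1:1  a_38=4
n=39: 39·1 13·3 3·13 1·39  f→[1+1+1+1]=4
d|40:{1,2,4,5,8,10,20,40}  Σf=1+1+1+1+1+1+1+1=8
d|41:{1,41}  Σf=1+1=2
d|42:{42,21,14,7,6,3,2,1}  Σf=1+1+1+1+1+1+1+1=8
n=43: 1·43 43·1  f→[1+1]=2
d|44:{44,22,11,4,2,1}  Σf=1+1+1+1+1+1=6
[q^45] f(1)=1,f(3)=1,f(5)=1,f(9)=1,f(15)=1,f(45)=1 ⇒ 6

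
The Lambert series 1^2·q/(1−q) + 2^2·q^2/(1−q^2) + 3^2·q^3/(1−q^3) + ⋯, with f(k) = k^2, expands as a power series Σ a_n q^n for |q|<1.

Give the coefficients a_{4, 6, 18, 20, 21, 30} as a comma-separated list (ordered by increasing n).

21, 50, 455, 546, 500, 1300

[q^4] f(4)=16,f(2)=4,f(1)=1 ⇒ 21
d|6:{1,2,3,6}  Σf=1+4+9+36=50
q^18  k|18↦f(k): 18:324 9:81 6:36 3:9 2:4 1:1  a_18=455
n=20: 1·20 2·10 4·5 5·4 10·2 20·1  f→[1+4+16+25+100+400]=546
[q^21] f(21)=441,f(7)=49,f(3)=9,f(1)=1 ⇒ 500
[q^30] f(30)=900,f(15)=225,f(10)=100,f(6)=36,f(5)=25,f(3)=9,f(2)=4,f(1)=1 ⇒ 1300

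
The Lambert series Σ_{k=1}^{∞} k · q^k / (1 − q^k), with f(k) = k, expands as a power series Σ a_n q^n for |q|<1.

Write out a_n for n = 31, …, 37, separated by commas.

q^31  k|31↦f(k): 1:1 31:31  a_31=32
d|32:{32,16,8,4,2,1}  Σf=32+16+8+4+2+1=63
d|33:{1,3,11,33}  Σf=1+3+11+33=48
n=34: 34·1 17·2 2·17 1·34  f→[34+17+2+1]=54
q^35  k|35↦f(k): 35:35 7:7 5:5 1:1  a_35=48
[q^36] f(1)=1,f(2)=2,f(3)=3,f(4)=4,f(6)=6,f(9)=9,f(12)=12,f(18)=18,f(36)=36 ⇒ 91
n=37: 37·1 1·37  f→[37+1]=38

32, 63, 48, 54, 48, 91, 38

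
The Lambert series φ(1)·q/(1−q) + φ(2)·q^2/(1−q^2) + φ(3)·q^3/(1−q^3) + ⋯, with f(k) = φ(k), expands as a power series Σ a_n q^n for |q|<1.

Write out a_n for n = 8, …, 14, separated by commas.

n=8: 1·8 2·4 4·2 8·1  φ→[1+1+2+4]=8
n=9: 9·1 3·3 1·9  φ→[6+2+1]=9
n=10: 1·10 2·5 5·2 10·1  φ→[1+1+4+4]=10
q^11  k|11↦φ(k): 1:1 11:10  a_11=11
q^12  k|12↦φ(k): 1:1 2:1 3:2 4:2 6:2 12:4  a_12=12
[q^13] φ(1)=1,φ(13)=12 ⇒ 13
d|14:{1,2,7,14}  Σφ=1+1+6+6=14

8, 9, 10, 11, 12, 13, 14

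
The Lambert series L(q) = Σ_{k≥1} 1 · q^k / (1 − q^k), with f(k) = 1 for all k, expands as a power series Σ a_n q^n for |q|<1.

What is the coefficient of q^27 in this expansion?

a_27 = 4

d|27:{27,9,3,1}  Σf=1+1+1+1=4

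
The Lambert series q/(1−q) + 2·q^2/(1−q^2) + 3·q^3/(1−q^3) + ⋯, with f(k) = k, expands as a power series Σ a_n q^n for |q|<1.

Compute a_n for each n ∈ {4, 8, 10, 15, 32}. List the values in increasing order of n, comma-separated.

[q^4] f(4)=4,f(2)=2,f(1)=1 ⇒ 7
d|8:{8,4,2,1}  Σf=8+4+2+1=15
d|10:{10,5,2,1}  Σf=10+5+2+1=18
[q^15] f(1)=1,f(3)=3,f(5)=5,f(15)=15 ⇒ 24
n=32: 1·32 2·16 4·8 8·4 16·2 32·1  f→[1+2+4+8+16+32]=63

7, 15, 18, 24, 63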